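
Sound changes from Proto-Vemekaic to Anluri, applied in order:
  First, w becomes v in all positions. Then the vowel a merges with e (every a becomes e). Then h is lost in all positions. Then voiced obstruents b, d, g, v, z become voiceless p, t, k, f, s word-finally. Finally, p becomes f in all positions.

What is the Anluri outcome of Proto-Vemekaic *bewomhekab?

bevomekef

Anluri: start from *bewomhekab.
  rule 1 (unconditioned shift): bewomhekab → bevomhekab
  rule 2 (vowel merger): bevomhekab → bevomhekeb
  rule 3 (h-loss): bevomhekeb → bevomekeb
  rule 4 (final devoicing): bevomekeb → bevomekep
  rule 5 (unconditioned shift): bevomekep → bevomekef
  ⇒ Anluri bevomekef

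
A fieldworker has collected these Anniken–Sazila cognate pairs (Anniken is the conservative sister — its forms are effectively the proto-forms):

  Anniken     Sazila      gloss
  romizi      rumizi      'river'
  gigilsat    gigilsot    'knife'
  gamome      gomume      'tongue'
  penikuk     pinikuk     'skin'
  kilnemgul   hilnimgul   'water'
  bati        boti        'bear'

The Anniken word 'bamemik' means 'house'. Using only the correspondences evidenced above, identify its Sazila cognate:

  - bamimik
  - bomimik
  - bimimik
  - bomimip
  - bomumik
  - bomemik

bomimik

gamome ~ gomume — Anniken a corresponds to Sazila o after a consonant, before a nasal.
kilnemgul ~ hilnimgul — Anniken e corresponds to Sazila i after a consonant, before a nasal.
Applying these to Anniken 'bamemik':
  bamemik → bomemik   (a→o after a consonant, before a nasal)
  bomemik → bomimik   (e→i after a consonant, before a nasal)
So the Sazila cognate is 'bomimik'.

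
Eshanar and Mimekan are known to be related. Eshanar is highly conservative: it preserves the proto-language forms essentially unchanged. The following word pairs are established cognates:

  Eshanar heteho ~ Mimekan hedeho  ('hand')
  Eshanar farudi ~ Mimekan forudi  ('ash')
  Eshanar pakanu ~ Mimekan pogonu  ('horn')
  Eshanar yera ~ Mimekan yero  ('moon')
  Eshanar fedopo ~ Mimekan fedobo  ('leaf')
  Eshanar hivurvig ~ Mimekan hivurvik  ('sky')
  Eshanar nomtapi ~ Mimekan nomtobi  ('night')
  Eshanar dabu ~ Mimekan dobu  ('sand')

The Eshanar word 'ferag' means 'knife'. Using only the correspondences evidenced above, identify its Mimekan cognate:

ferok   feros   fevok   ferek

ferok

pakanu ~ pogonu — Eshanar a corresponds to Mimekan o after a consonant, before a consonant other than r, m, n, p, b, f, v.
hivurvig ~ hivurvik — Eshanar g corresponds to Mimekan k word-finally.
Applying these to Eshanar 'ferag':
  ferag → ferog   (a→o after a consonant, before a consonant other than r, m, n, p, b, f, v)
  ferog → ferok   (g→k word-finally)
So the Mimekan cognate is 'ferok'.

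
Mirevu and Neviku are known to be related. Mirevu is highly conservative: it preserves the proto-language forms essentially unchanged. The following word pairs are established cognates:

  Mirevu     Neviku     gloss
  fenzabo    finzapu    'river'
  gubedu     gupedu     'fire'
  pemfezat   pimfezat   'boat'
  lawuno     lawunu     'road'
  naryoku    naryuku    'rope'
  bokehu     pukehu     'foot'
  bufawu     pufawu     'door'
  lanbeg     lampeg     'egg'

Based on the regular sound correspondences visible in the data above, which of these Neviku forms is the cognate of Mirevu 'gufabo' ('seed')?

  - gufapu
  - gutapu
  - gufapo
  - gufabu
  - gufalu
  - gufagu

gufapu

fenzabo ~ finzapu — Mirevu b corresponds to Neviku p between vowels (before a back vowel).
fenzabo ~ finzapu, lawuno ~ lawunu — Mirevu o corresponds to Neviku u word-finally.
Applying these to Mirevu 'gufabo':
  gufabo → gufapo   (b→p between vowels (before a back vowel))
  gufapo → gufapu   (o→u word-finally)
So the Neviku cognate is 'gufapu'.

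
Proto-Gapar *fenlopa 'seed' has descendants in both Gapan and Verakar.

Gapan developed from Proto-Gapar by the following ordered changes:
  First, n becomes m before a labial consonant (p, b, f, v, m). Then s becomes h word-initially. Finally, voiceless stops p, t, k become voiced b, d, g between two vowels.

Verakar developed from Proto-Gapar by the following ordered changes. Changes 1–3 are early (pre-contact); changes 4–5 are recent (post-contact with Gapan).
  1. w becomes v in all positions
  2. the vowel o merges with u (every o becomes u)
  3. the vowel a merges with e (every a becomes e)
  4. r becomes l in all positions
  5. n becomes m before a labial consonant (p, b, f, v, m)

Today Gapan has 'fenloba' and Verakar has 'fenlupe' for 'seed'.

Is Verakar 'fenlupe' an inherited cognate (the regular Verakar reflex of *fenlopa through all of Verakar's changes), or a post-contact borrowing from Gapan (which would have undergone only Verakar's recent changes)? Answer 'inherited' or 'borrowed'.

inherited

If inherited, *fenlopa would pass through all of Verakar's changes:
Verakar: start from *fenlopa.
  rule 1: no change — fenlopa
  rule 2 (vowel merger): fenlopa → fenlupa
  rule 3 (vowel merger): fenlupa → fenlupe
  rule 4: no change — fenlupe
  rule 5: no change — fenlupe
  ⇒ Verakar fenlupe
If borrowed from Gapan 'fenloba' after the early changes, it would undergo only the recent ones:
  rule 4 (unconditioned shift): no change (fenloba)
  rule 5 (nasal place assimilation): no change (fenloba)
  ⇒ as a loan: fenloba
Verakar 'fenlupe' matches the inherited outcome exactly, so it is an inherited cognate, not a loan.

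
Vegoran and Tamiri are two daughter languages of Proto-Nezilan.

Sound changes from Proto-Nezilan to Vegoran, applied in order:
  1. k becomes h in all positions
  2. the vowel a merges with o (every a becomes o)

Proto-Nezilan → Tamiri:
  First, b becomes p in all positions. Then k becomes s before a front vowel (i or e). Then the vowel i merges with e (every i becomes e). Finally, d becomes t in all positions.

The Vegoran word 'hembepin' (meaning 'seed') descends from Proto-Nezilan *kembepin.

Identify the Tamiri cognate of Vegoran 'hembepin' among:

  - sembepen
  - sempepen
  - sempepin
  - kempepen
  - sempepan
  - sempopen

sempepen

Tamiri: *kembepin
  kembepin → kempepin   [unconditioned shift]
  kempepin → sempepin   [palatalisation]
  sempepin → sempepen   [vowel merger]
  sempepen (rule 4 does not apply)
  giving Tamiri sempepen.
Among the options, 'sempepen' alone shows every Tamiri change applied in order.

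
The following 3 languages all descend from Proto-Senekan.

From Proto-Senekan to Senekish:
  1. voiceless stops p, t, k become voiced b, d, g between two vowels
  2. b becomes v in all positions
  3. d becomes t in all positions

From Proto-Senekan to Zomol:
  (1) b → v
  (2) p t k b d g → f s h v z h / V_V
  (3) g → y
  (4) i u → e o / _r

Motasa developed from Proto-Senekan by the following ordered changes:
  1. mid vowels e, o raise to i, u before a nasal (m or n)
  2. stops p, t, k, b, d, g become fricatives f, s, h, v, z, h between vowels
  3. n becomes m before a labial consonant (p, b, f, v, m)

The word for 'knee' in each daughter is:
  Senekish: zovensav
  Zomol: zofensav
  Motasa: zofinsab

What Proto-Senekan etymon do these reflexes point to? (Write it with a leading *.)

*zopensab

Position 3: Senekish has v, Zomol has f, Motasa has f. Taking the neighbouring segments as reconstructed: Senekish v could go back to *p or *b or *v; Zomol f could go back to *p or *f; Motasa f could go back to *p or *f — the one source consistent with every daughter is *p.
Position 4: Senekish has e, Zomol has e, Motasa has i. Senekish preserves e here (none of its changes turn any other segment into e), so the proto-segment is *e.
Verify the candidate proto-form against each daughter:
Senekish: *zopensab > zobensab > zovensav  (by intervocalic voicing, unconditioned shift)
Zomol: start from *zopensab.
  rule 1 (unconditioned shift): zopensab → zopensav
  rule 2 (intervocalic lenition): zopensav → zofensav
  rule 3: no change — zofensav
  rule 4: no change — zofensav
  ⇒ Zomol zofensav
Motasa: start from *zopensab.
  rule 1 (pre-nasal raising): zopensab → zopinsab
  rule 2 (intervocalic lenition): zopinsab → zofinsab
  rule 3: no change — zofinsab
  ⇒ Motasa zofinsab
No other proto-form is consistent with every reflex, so the reconstruction is *zopensab.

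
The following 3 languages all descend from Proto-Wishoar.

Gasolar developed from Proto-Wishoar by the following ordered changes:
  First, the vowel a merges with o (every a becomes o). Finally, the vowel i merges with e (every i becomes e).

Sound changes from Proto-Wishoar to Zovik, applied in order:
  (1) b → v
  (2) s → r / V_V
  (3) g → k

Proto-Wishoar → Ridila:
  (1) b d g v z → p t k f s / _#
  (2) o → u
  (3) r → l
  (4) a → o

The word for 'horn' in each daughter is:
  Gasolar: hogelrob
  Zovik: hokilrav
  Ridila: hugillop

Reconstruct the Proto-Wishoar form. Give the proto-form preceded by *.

Position 3: Gasolar has g, Zovik has k, Ridila has g. Gasolar preserves g here (none of its changes turn any other segment into g), so the proto-segment is *g.
Position 6: Gasolar has r, Zovik has r, Ridila has l. Gasolar preserves r here (none of its changes turn any other segment into r), so the proto-segment is *r.
Position 8: Gasolar has b, Zovik has v, Ridila has p. Gasolar preserves b here (none of its changes turn any other segment into b), so the proto-segment is *b.
This points to *hogilrab. Verify forward in each daughter:
Gasolar: *hogilrab > hogilrob > hogelrob  (by vowel merger, vowel merger)
Zovik: *hogilrab > hogilrav > hokilrav  (by unconditioned shift, unconditioned shift)
Ridila: start from *hogilrab.
  rule 1 (final devoicing): hogilrab → hogilrap
  rule 2 (vowel merger): hogilrap → hugilrap
  rule 3 (unconditioned shift): hugilrap → hugillap
  rule 4 (vowel merger): hugillap → hugillop
  ⇒ Ridila hugillop
*hogilrab is the unique common source.

*hogilrab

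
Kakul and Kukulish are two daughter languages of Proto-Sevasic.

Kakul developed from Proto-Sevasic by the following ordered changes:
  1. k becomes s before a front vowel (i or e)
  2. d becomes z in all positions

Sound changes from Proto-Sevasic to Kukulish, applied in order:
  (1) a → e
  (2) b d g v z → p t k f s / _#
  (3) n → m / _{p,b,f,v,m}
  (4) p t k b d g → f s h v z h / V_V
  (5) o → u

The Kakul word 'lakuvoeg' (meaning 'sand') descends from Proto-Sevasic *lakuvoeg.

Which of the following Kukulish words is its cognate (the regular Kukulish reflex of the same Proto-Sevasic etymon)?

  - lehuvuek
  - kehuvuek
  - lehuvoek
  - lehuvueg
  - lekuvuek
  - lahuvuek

lehuvuek

Kukulish: *lakuvoeg > lekuvoeg > lekuvoek > lehuvoek > lehuvuek  (by vowel merger, final devoicing, intervocalic lenition, vowel merger)
Only 'lehuvuek' matches the regular Kukulish development of *lakuvoeg.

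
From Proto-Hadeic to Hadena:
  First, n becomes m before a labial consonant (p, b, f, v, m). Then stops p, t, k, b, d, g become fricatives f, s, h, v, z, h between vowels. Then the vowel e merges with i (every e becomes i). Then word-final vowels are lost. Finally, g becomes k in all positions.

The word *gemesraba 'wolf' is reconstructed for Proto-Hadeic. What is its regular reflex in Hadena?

Hadena: *gemesraba
  gemesraba (rule 1 does not apply)
  gemesraba → gemesrava   [intervocalic lenition]
  gemesrava → gimisrava   [vowel merger]
  gimisrava → gimisrav   [apocope]
  gimisrav → kimisrav   [unconditioned shift]
  giving Hadena kimisrav.

kimisrav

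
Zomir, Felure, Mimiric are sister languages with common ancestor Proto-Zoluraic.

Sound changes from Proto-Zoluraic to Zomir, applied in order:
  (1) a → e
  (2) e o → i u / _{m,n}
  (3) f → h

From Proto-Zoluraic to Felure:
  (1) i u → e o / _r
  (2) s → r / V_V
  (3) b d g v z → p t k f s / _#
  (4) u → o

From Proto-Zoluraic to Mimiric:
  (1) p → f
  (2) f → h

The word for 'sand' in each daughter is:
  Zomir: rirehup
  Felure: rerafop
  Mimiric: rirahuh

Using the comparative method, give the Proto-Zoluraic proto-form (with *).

Position 2: Zomir has i, Felure has e, Mimiric has i. Mimiric preserves i here (none of its changes turn any other segment into i), so the proto-segment is *i.
Position 5: Zomir has h, Felure has f, Mimiric has h. Taking the neighbouring segments as reconstructed: Zomir h could go back to *f or *h; Felure f can only go back to *f; Mimiric h could go back to *p or *f or *h — the one source consistent with every daughter is *f.
Position 7: Zomir has p, Felure has p, Mimiric has h. Zomir preserves p here (none of its changes turn any other segment into p), so the proto-segment is *p.
Verify the candidate proto-form against each daughter:
Zomir: start from *rirafup.
  rule 1 (vowel merger): rirafup → rirefup
  rule 2: no change — rirefup
  rule 3 (unconditioned shift): rirefup → rirehup
  ⇒ Zomir rirehup
Felure: *rirafup > rerafup > rerafop  (by pre-rhotic lowering, vowel merger)
Mimiric: *rirafup > rirafuf > rirahuh  (by unconditioned shift, unconditioned shift)
*rirafup is the unique common source.

*rirafup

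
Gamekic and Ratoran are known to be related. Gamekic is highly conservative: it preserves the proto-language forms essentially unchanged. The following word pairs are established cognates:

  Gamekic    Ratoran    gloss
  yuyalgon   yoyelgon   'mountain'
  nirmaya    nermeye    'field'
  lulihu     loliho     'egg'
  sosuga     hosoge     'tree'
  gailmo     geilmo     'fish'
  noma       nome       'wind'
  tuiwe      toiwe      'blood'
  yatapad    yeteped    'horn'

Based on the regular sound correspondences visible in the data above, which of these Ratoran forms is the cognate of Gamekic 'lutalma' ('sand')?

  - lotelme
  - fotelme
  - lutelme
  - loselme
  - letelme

lotelme

yuyalgon ~ yoyelgon, lulihu ~ loliho — Gamekic u corresponds to Ratoran o after a consonant, before a consonant other than r, m, n, p, b, f, v.
yuyalgon ~ yoyelgon, nirmaya ~ nermeye — Gamekic a corresponds to Ratoran e after a consonant, before a consonant other than r, m, n, p, b, f, v.
nirmaya ~ nermeye, sosuga ~ hosoge — Gamekic a corresponds to Ratoran e word-finally.
Applying these to Gamekic 'lutalma':
  lutalma → lotalma   (u→o after a consonant, before a consonant other than r, m, n, p, b, f, v)
  lotalma → lotelma   (a→e after a consonant, before a consonant other than r, m, n, p, b, f, v)
  lotelma → lotelme   (a→e word-finally)
So the Ratoran cognate is 'lotelme'.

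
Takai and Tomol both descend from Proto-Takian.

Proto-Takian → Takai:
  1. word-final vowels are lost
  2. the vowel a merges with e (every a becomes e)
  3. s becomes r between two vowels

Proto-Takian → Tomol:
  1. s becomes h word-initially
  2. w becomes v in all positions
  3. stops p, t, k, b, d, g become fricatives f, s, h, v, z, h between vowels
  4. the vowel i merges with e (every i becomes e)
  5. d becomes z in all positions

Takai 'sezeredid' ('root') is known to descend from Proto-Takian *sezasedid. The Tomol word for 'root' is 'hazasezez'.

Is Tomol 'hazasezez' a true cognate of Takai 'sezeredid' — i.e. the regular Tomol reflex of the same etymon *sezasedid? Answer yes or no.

no

Derive the expected Tomol reflex of *sezasedid:
Tomol: *sezasedid
  sezasedid → hezasedid   [debuccalisation]
  hezasedid (rule 2 does not apply)
  hezasedid → hezasezid   [intervocalic lenition]
  hezasezid → hezasezed   [vowel merger]
  hezasezed → hezasezez   [unconditioned shift]
  giving Tomol hezasezez.
The regular Tomol reflex would be 'hezasezez', but the attested form is 'hazasezez'. The correspondence is irregular, so they are not cognates (the Tomol form has a different source).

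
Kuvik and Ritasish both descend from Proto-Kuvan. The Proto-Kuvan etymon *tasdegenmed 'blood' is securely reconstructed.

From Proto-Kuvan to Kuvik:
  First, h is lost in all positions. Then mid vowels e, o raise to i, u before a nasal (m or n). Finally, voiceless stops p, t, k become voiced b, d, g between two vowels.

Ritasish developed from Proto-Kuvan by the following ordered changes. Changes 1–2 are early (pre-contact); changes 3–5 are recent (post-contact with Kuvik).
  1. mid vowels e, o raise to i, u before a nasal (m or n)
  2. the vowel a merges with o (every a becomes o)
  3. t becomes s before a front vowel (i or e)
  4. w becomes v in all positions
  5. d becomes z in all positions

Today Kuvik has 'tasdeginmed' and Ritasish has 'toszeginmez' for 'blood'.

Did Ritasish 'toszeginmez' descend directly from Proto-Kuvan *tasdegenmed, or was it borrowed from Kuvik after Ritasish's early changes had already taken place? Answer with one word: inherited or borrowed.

inherited

If inherited, *tasdegenmed would pass through all of Ritasish's changes:
Ritasish: *tasdegenmed > tasdeginmed > tosdeginmed > toszeginmez  (by pre-nasal raising, vowel merger, unconditioned shift)
If borrowed from Kuvik 'tasdeginmed' after the early changes, it would undergo only the recent ones:
  rule 3 (palatalisation): no change (tasdeginmed)
  rule 4 (unconditioned shift): no change (tasdeginmed)
  rule 5 (unconditioned shift): tasdeginmed → taszeginmez
  ⇒ as a loan: taszeginmez
Ritasish 'toszeginmez' matches the inherited outcome exactly, so it is an inherited cognate, not a loan.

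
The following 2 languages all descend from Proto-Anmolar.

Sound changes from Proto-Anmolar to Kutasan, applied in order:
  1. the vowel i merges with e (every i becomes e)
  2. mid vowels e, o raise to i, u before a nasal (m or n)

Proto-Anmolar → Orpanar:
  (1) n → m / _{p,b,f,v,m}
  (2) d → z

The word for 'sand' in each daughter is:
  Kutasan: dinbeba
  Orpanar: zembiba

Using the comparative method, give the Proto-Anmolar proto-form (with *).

Position 3: Kutasan has n, Orpanar has m. Kutasan preserves n here (none of its changes turn any other segment into n), so the proto-segment is *n.
Position 2: Kutasan has i, Orpanar has e. Orpanar preserves e here (none of its changes turn any other segment into e), so the proto-segment is *e.
Position 5: Kutasan has e, Orpanar has i. Orpanar preserves i here (none of its changes turn any other segment into i), so the proto-segment is *i.
Continuing position by position gives *denbiba; check it forward:
Kutasan: start from *denbiba.
  rule 1 (vowel merger): denbiba → denbeba
  rule 2 (pre-nasal raising): denbeba → dinbeba
  ⇒ Kutasan dinbeba
Orpanar: *denbiba
  denbiba → dembiba   [nasal place assimilation]
  dembiba → zembiba   [unconditioned shift]
  giving Orpanar zembiba.
No other proto-form is consistent with every reflex, so the reconstruction is *denbiba.

*denbiba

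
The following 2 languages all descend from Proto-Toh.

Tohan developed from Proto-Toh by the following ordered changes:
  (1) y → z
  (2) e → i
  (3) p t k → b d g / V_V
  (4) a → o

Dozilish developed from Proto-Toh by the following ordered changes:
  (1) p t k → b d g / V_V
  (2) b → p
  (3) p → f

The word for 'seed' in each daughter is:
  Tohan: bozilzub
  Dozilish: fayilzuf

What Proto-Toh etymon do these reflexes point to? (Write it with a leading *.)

*bayilzub

Position 3: Tohan has z, Dozilish has y. Dozilish preserves y here (none of its changes turn any other segment into y), so the proto-segment is *y.
Position 8: Tohan has b, Dozilish has f. Taking the neighbouring segments as reconstructed: Tohan b can only go back to *b; Dozilish f could go back to *p or *b or *f — the one source consistent with every daughter is *b.
This points to *bayilzub. Verify forward in each daughter:
Tohan: *bayilzub
  bayilzub → bazilzub   [unconditioned shift]
  bazilzub (rule 2 does not apply)
  bazilzub (rule 3 does not apply)
  bazilzub → bozilzub   [vowel merger]
  giving Tohan bozilzub.
Dozilish: *bayilzub
  bayilzub (rule 1 does not apply)
  bayilzub → payilzup   [unconditioned shift]
  payilzup → fayilzuf   [unconditioned shift]
  giving Dozilish fayilzuf.
No other proto-form is consistent with every reflex, so the reconstruction is *bayilzub.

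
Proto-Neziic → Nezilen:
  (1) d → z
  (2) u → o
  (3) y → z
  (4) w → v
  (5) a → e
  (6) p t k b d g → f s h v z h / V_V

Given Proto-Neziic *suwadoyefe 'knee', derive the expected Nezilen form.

Nezilen: *suwadoyefe > suwazoyefe > sowazoyefe > sowazozefe > sovazozefe > sovezozefe  (by unconditioned shift, vowel merger, unconditioned shift, unconditioned shift, vowel merger)

sovezozefe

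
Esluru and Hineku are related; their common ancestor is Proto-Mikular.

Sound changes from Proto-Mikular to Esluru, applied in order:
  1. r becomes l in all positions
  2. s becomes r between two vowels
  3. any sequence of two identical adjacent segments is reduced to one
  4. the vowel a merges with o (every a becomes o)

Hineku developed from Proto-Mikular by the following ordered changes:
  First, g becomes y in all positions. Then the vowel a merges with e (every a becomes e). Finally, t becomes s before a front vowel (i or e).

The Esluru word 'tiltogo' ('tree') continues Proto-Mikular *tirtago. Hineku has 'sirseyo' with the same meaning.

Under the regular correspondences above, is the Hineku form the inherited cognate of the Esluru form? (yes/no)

yes

Derive the expected Hineku reflex of *tirtago:
Hineku: *tirtago
  tirtago → tirtayo   [unconditioned shift]
  tirtayo → tirteyo   [vowel merger]
  tirteyo → sirseyo   [palatalisation]
  giving Hineku sirseyo.
Hineku 'sirseyo' matches the regular reflex exactly, so the pair is cognate.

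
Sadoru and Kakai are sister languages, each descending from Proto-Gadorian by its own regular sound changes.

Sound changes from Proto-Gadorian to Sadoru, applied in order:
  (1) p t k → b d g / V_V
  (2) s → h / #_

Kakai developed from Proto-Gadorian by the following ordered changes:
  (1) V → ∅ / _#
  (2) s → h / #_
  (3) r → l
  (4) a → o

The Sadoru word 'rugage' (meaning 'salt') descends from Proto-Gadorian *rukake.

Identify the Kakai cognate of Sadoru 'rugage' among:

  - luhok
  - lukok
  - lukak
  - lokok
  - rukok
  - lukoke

lukok

Kakai: *rukake
  rukake → rukak   [apocope]
  rukak (rule 2 does not apply)
  rukak → lukak   [unconditioned shift]
  lukak → lukok   [vowel merger]
  giving Kakai lukok.
Among the options, 'lukok' alone shows every Kakai change applied in order.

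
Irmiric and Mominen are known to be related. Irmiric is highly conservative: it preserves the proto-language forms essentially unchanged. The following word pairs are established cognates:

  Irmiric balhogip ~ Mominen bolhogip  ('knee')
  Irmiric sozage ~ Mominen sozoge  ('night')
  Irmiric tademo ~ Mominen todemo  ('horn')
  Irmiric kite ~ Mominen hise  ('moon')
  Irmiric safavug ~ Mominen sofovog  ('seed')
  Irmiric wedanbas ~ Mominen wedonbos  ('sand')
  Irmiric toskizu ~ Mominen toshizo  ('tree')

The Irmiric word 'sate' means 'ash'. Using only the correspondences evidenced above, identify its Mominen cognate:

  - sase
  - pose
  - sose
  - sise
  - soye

sose

balhogip ~ bolhogip, sozage ~ sozoge — Irmiric a corresponds to Mominen o after a consonant, before a consonant other than r, m, n, p, b, f, v.
kite ~ hise — Irmiric t corresponds to Mominen s between vowels (before a front vowel).
Applying these to Irmiric 'sate':
  sate → sote   (a→o after a consonant, before a consonant other than r, m, n, p, b, f, v)
  sote → sose   (t→s between vowels (before a front vowel))
So the Mominen cognate is 'sose'.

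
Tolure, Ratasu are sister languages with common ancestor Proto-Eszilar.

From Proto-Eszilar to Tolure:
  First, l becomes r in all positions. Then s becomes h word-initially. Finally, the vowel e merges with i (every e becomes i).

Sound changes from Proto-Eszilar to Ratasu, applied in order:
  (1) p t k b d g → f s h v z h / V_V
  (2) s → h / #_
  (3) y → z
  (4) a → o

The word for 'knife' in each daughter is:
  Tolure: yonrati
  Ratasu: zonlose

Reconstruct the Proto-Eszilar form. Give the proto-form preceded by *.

Position 1: Tolure has y, Ratasu has z. Tolure preserves y here (none of its changes turn any other segment into y), so the proto-segment is *y.
Position 6: Tolure has t, Ratasu has s. Tolure preserves t here (none of its changes turn any other segment into t), so the proto-segment is *t.
This points to *yonlate. Verify forward in each daughter:
Tolure: *yonlate > yonrate > yonrati  (by unconditioned shift, vowel merger)
Ratasu: start from *yonlate.
  rule 1 (intervocalic lenition): yonlate → yonlase
  rule 2: no change — yonlase
  rule 3 (unconditioned shift): yonlase → zonlase
  rule 4 (vowel merger): zonlase → zonlose
  ⇒ Ratasu zonlose
No other proto-form is consistent with every reflex, so the reconstruction is *yonlate.

*yonlate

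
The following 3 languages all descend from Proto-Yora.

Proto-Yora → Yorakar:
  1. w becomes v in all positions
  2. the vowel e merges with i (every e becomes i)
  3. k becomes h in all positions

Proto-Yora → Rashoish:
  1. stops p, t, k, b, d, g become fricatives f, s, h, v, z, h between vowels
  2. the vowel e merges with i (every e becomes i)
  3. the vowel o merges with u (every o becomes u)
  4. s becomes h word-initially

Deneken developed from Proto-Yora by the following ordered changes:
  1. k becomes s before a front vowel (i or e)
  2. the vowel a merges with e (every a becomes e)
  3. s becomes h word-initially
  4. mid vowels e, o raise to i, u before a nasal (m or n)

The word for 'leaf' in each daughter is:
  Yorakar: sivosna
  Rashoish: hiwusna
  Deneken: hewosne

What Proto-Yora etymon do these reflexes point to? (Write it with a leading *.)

Position 2: Yorakar has i, Rashoish has i, Deneken has e. Taking the neighbouring segments as reconstructed: Yorakar i could go back to *e or *i; Rashoish i could go back to *e or *i; Deneken e could go back to *a or *e — the one source consistent with every daughter is *e.
Position 4: Yorakar has o, Rashoish has u, Deneken has o. Yorakar preserves o here (none of its changes turn any other segment into o), so the proto-segment is *o.
Verify the candidate proto-form against each daughter:
Yorakar: *sewosna > sevosna > sivosna  (by unconditioned shift, vowel merger)
Rashoish: start from *sewosna.
  rule 1: no change — sewosna
  rule 2 (vowel merger): sewosna → siwosna
  rule 3 (vowel merger): siwosna → siwusna
  rule 4 (debuccalisation): siwusna → hiwusna
  ⇒ Rashoish hiwusna
Deneken: start from *sewosna.
  rule 1: no change — sewosna
  rule 2 (vowel merger): sewosna → sewosne
  rule 3 (debuccalisation): sewosne → hewosne
  rule 4: no change — hewosne
  ⇒ Deneken hewosne
Only *sewosna yields all of Yorakar sivosna, Rashoish hiwusna, Deneken hewosne.

*sewosna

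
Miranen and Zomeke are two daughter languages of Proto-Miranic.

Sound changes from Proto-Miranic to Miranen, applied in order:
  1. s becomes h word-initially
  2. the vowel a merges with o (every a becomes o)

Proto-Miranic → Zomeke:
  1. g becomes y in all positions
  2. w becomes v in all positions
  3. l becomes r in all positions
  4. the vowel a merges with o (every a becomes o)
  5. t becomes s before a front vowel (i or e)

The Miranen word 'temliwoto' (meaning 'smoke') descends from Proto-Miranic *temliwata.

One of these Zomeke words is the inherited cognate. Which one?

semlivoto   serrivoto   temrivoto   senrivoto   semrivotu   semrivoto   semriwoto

semrivoto

Zomeke: start from *temliwata.
  rule 1: no change — temliwata
  rule 2 (unconditioned shift): temliwata → temlivata
  rule 3 (unconditioned shift): temlivata → temrivata
  rule 4 (vowel merger): temrivata → temrivoto
  rule 5 (palatalisation): temrivoto → semrivoto
  ⇒ Zomeke semrivoto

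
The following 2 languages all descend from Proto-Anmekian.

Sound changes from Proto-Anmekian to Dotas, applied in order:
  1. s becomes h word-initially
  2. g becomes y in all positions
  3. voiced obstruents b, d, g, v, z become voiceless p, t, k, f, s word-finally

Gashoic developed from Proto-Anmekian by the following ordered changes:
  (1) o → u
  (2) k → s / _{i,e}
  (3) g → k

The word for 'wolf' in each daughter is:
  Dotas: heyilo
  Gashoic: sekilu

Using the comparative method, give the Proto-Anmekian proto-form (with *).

Position 6: Dotas has o, Gashoic has u. Dotas preserves o here (none of its changes turn any other segment into o), so the proto-segment is *o.
Position 3: Dotas has y, Gashoic has k. Taking the neighbouring segments as reconstructed: Dotas y could go back to *g or *y; Gashoic k can only go back to *g — the one source consistent with every daughter is *g.
Position 1: Dotas has h, Gashoic has s. Taking the neighbouring segments as reconstructed: Dotas h could go back to *s or *h; Gashoic s could go back to *k or *s — the one source consistent with every daughter is *s.
Continuing position by position gives *segilo; check it forward:
Dotas: start from *segilo.
  rule 1 (debuccalisation): segilo → hegilo
  rule 2 (unconditioned shift): hegilo → heyilo
  rule 3: no change — heyilo
  ⇒ Dotas heyilo
Gashoic: *segilo
  segilo → segilu   [vowel merger]
  segilu (rule 2 does not apply)
  segilu → sekilu   [unconditioned shift]
  giving Gashoic sekilu.
*segilo is the unique common source.

*segilo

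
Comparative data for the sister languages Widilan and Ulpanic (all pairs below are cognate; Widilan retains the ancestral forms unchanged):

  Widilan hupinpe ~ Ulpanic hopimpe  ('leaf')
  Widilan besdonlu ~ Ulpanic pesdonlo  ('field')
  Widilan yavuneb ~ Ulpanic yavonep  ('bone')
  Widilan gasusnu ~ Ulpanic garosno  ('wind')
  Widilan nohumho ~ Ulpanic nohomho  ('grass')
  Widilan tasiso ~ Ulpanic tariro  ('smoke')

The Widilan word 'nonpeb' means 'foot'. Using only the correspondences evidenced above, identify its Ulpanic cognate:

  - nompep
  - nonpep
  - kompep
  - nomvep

hupinpe ~ hopimpe — Widilan n corresponds to Ulpanic m after a vowel, before a labial obstruent.
yavuneb ~ yavonep — Widilan b corresponds to Ulpanic p word-finally.
Applying these to Widilan 'nonpeb':
  nonpeb → nompeb   (n→m after a vowel, before a labial obstruent)
  nompeb → nompep   (b→p word-finally)
So the Ulpanic cognate is 'nompep'.

nompep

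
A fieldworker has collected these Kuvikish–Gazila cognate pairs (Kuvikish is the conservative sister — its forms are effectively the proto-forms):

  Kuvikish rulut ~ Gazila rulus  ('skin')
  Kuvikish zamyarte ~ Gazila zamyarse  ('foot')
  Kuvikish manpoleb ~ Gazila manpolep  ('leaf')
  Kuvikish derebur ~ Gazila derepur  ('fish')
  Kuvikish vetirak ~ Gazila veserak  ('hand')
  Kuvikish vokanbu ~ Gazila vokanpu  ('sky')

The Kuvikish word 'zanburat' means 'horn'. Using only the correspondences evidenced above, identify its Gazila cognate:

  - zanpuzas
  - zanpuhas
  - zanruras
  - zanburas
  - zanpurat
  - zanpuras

zanpuras

vokanbu ~ vokanpu — Kuvikish b corresponds to Gazila p after a consonant, before a back vowel.
rulut ~ rulus — Kuvikish t corresponds to Gazila s word-finally.
Applying these to Kuvikish 'zanburat':
  zanburat → zanpurat   (b→p after a consonant, before a back vowel)
  zanpurat → zanpuras   (t→s word-finally)
So the Gazila cognate is 'zanpuras'.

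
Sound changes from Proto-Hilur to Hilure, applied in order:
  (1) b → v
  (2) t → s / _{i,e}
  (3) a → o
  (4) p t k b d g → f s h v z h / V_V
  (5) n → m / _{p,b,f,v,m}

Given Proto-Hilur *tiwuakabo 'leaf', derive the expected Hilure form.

siwuohovo

Hilure: start from *tiwuakabo.
  rule 1 (unconditioned shift): tiwuakabo → tiwuakavo
  rule 2 (palatalisation): tiwuakavo → siwuakavo
  rule 3 (vowel merger): siwuakavo → siwuokovo
  rule 4 (intervocalic lenition): siwuokovo → siwuohovo
  rule 5: no change — siwuohovo
  ⇒ Hilure siwuohovo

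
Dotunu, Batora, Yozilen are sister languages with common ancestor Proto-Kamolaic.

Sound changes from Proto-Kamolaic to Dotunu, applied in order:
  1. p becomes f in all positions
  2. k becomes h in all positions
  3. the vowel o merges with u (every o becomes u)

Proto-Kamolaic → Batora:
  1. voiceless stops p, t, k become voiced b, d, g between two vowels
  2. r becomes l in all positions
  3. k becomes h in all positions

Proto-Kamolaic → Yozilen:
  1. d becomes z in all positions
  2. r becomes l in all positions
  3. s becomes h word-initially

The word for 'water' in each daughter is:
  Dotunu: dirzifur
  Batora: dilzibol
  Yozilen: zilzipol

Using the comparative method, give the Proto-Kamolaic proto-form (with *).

*dirzipor

Position 3: Dotunu has r, Batora has l, Yozilen has l. Dotunu preserves r here (none of its changes turn any other segment into r), so the proto-segment is *r.
Position 1: Dotunu has d, Batora has d, Yozilen has z. Dotunu preserves d here (none of its changes turn any other segment into d), so the proto-segment is *d.
This points to *dirzipor. Verify forward in each daughter:
Dotunu: *dirzipor > dirzifor > dirzifur  (by unconditioned shift, vowel merger)
Batora: *dirzipor > dirzibor > dilzibol  (by intervocalic voicing, unconditioned shift)
Yozilen: *dirzipor
  dirzipor → zirzipor   [unconditioned shift]
  zirzipor → zilzipol   [unconditioned shift]
  zilzipol (rule 3 does not apply)
  giving Yozilen zilzipol.
No other proto-form is consistent with every reflex, so the reconstruction is *dirzipor.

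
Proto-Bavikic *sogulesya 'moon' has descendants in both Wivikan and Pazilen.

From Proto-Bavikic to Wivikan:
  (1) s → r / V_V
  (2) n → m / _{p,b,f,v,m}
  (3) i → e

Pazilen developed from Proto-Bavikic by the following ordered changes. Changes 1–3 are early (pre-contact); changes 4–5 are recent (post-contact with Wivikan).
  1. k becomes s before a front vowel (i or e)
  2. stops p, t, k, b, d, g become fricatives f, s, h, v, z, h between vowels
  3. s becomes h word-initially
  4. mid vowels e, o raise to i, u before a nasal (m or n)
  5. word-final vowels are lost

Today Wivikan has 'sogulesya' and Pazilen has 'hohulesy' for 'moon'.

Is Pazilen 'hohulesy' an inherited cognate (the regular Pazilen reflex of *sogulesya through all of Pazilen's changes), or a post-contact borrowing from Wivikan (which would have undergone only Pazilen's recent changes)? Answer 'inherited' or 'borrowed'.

inherited

If inherited, *sogulesya would pass through all of Pazilen's changes:
Pazilen: *sogulesya > sohulesya > hohulesya > hohulesy  (by intervocalic lenition, debuccalisation, apocope)
If borrowed from Wivikan 'sogulesya' after the early changes, it would undergo only the recent ones:
  rule 4 (pre-nasal raising): no change (sogulesya)
  rule 5 (apocope): sogulesya → sogulesy
  ⇒ as a loan: sogulesy
Pazilen 'hohulesy' matches the inherited outcome exactly, so it is an inherited cognate, not a loan.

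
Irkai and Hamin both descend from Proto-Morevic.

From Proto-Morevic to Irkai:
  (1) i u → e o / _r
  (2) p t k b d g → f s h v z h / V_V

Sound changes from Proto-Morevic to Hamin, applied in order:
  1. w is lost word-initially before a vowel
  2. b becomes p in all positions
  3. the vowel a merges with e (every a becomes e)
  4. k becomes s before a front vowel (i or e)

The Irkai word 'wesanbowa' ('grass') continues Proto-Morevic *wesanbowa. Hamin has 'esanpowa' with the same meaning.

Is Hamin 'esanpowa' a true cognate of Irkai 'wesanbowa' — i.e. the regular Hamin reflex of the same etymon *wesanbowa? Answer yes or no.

Derive the expected Hamin reflex of *wesanbowa:
Hamin: start from *wesanbowa.
  rule 1 (glide loss): wesanbowa → esanbowa
  rule 2 (unconditioned shift): esanbowa → esanpowa
  rule 3 (vowel merger): esanpowa → esenpowe
  rule 4: no change — esenpowe
  ⇒ Hamin esenpowe
The regular Hamin reflex would be 'esenpowe', but the attested form is 'esanpowa'. The correspondence is irregular, so they are not cognates (the Hamin form has a different source).

no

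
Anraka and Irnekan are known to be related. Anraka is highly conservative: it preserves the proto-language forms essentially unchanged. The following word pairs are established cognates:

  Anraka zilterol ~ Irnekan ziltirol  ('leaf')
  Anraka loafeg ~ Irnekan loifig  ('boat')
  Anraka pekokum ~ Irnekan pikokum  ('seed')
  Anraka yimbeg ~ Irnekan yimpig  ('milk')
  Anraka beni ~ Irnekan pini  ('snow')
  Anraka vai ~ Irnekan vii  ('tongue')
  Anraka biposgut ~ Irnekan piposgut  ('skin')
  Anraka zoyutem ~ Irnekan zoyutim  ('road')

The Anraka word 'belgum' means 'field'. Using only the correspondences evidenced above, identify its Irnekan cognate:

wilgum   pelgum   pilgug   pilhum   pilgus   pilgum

pilgum

beni ~ pini — Anraka b corresponds to Irnekan p word-initially before a front vowel.
loafeg ~ loifig, pekokum ~ pikokum — Anraka e corresponds to Irnekan i after a consonant, before a consonant other than r, m, n, p, b, f, v.
Applying these to Anraka 'belgum':
  belgum → pelgum   (b→p word-initially before a front vowel)
  pelgum → pilgum   (e→i after a consonant, before a consonant other than r, m, n, p, b, f, v)
So the Irnekan cognate is 'pilgum'.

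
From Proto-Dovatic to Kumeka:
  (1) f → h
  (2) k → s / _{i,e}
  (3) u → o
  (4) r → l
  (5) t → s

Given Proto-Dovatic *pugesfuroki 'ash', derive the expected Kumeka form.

pogesholosi

Kumeka: *pugesfuroki > pugeshuroki > pugeshurosi > pogeshorosi > pogesholosi  (by unconditioned shift, palatalisation, vowel merger, unconditioned shift)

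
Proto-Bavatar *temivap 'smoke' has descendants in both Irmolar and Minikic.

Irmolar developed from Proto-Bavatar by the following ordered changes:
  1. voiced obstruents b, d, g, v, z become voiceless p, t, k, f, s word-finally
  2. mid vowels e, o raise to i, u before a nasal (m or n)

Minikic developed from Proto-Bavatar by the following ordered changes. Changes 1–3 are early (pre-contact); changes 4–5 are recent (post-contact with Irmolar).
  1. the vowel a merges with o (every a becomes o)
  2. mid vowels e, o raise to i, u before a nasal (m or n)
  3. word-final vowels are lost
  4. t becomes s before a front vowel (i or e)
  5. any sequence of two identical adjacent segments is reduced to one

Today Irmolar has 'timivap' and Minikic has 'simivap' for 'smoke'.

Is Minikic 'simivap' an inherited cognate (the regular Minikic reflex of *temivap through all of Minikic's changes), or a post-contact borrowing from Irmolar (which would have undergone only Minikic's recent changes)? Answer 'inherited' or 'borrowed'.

If inherited, *temivap would pass through all of Minikic's changes:
Minikic: *temivap > temivop > timivop > simivop  (by vowel merger, pre-nasal raising, palatalisation)
If borrowed from Irmolar 'timivap' after the early changes, it would undergo only the recent ones:
  rule 4 (palatalisation): timivap → simivap
  rule 5 (degemination): no change (simivap)
  ⇒ as a loan: simivap
Minikic 'simivap' matches the loan outcome 'simivap', not the inherited 'simivop' — it skipped the early Minikic changes, so it was borrowed from Irmolar.

borrowed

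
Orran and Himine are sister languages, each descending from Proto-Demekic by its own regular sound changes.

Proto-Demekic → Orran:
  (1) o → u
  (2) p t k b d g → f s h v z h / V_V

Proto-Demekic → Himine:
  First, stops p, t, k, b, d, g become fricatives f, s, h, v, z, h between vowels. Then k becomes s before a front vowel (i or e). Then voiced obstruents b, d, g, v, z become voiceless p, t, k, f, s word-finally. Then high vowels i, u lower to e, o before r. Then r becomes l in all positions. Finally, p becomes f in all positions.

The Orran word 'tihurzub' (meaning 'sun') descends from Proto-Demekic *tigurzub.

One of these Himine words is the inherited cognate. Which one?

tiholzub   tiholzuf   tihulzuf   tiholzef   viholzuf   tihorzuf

Himine: *tigurzub
  tigurzub → tihurzub   [intervocalic lenition]
  tihurzub (rule 2 does not apply)
  tihurzub → tihurzup   [final devoicing]
  tihurzup → tihorzup   [pre-rhotic lowering]
  tihorzup → tiholzup   [unconditioned shift]
  tiholzup → tiholzuf   [unconditioned shift]
  giving Himine tiholzuf.

tiholzuf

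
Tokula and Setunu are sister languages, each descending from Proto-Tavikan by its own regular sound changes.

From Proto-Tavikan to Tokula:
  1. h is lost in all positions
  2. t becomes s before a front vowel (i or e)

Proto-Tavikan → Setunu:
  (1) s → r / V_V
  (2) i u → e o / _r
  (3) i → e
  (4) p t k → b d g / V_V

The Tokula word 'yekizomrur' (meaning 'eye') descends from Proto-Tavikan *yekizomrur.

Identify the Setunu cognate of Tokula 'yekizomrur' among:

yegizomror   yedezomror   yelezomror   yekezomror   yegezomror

Setunu: start from *yekizomrur.
  rule 1: no change — yekizomrur
  rule 2 (pre-rhotic lowering): yekizomrur → yekizomror
  rule 3 (vowel merger): yekizomror → yekezomror
  rule 4 (intervocalic voicing): yekezomror → yegezomror
  ⇒ Setunu yegezomror
Only 'yegezomror' matches the regular Setunu development of *yekizomrur.

yegezomror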